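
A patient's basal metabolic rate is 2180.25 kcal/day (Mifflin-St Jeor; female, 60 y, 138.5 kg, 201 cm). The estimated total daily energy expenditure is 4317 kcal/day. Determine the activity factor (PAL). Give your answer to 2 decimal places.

Activity factor = TEE ÷ BMR = 4317 ÷ 2180.25 = 1.98.

1.98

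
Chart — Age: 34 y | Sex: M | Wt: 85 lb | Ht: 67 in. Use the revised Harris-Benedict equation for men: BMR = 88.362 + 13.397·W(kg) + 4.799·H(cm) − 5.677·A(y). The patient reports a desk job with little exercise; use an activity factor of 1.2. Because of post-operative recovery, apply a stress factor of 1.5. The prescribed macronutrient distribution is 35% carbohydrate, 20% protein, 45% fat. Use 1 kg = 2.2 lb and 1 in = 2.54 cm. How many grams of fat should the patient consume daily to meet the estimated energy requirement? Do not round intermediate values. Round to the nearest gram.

Convert to metric: weight = 85 ÷ 2.2 = 38.6364 kg; height = 67 × 2.54 = 170.18 cm.
Harris-Benedict: BMR = 88.362 + 13.397(38.6364) + 4.799(170.18) − 5.677(34) = 1229.6492 kcal/day.
TEE = 1229.6492 × 1.2 = 1475.579 kcal/day.
With stress factor 1.5: 1475.579 × 1.5 = 2213.3685 kcal/day.
Fat energy = 45% × 2213.3685 = 996.0158 kcal.
Fat = 996.0158 ÷ 9 kcal/g = 110.6684 g.

111 g/day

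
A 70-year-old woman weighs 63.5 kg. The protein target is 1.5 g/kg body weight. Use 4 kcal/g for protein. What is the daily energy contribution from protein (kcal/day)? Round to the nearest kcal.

381 kcal/day

Protein = 1.5 g/kg × 63.5 kg = 95.25 g/day.
Protein energy = 95.25 g × 4 kcal/g = 381 kcal/day.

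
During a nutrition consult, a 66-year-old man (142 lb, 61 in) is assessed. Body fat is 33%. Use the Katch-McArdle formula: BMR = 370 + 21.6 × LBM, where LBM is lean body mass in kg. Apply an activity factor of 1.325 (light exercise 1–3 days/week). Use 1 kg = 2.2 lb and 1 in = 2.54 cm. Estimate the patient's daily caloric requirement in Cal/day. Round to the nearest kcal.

Convert to metric: weight = 142 ÷ 2.2 = 64.5455 kg; height = 61 × 2.54 = 154.94 cm.
LBM = 64.5455 × (1 − 0.33) = 43.2455 kg. Katch-McArdle: BMR = 370 + 21.6 × 43.2455 = 1304.1018 kcal/day.
TEE = BMR × activity factor = 1304.1018 × 1.325 = 1727.9349 kcal/day.

1728 Cal/day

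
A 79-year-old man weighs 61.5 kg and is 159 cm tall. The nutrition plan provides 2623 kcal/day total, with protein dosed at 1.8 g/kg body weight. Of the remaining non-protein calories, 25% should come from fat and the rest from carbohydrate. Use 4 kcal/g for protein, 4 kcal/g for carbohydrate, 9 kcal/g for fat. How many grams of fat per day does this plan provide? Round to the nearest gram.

61 g/day

Protein = 1.8 × 61.5 = 110.7 g → 110.7 × 4 = 442.8 kcal.
Non-protein calories = 2623 − 442.8 = 2180.2 kcal.
Fat: 25% × 2180.2 = 545.05 kcal; carbohydrate: 1635.15 kcal.
Fat: 545.05 kcal ÷ 9 kcal/g = 60.5611 g.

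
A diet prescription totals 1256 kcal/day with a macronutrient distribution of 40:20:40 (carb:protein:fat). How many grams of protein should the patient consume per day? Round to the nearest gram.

Protein energy = 20% × 1256 = 251.2 kcal.
At 4 kcal/g: 251.2 ÷ 4 = 62.8 g.

63 g/day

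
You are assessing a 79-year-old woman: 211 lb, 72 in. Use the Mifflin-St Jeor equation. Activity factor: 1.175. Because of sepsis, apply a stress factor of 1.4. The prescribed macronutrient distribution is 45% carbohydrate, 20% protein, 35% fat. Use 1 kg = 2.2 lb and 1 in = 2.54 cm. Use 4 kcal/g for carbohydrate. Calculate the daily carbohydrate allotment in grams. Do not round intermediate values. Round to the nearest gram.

286 g/day

Convert to metric: weight = 211 ÷ 2.2 = 95.9091 kg; height = 72 × 2.54 = 182.88 cm.
Mifflin-St Jeor (female): BMR = 10(95.9091) + 6.25(182.88) − 5(79) − 161 = 959.0909 + 1143 − 395 − 161 = 1546.0909 kcal/day.
TEE = 1546.0909 × 1.175 = 1816.6568 kcal/day.
With stress factor 1.4: 1816.6568 × 1.4 = 2543.3195 kcal/day.
Carbohydrate energy = 45% × 2543.3195 = 1144.4938 kcal.
Carbohydrate = 1144.4938 ÷ 4 kcal/g = 286.1234 g.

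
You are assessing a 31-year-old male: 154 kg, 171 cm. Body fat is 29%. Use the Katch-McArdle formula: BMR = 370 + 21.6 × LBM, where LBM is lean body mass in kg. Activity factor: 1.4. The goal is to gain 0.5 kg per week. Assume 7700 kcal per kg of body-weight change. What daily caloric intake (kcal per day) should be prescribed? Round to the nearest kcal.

4374 kcal per day

LBM = 154 × (1 − 0.29) = 109.34 kg. Katch-McArdle: BMR = 370 + 21.6 × 109.34 = 2731.744 kcal/day.
TEE = 2731.744 × 1.4 = 3824.4416 kcal/day.
Required daily surplus = 0.5 × 7700 ÷ 7 = 550 kcal/day.
Target intake = 3824.4416 + 550 = 4374.4416 kcal/day.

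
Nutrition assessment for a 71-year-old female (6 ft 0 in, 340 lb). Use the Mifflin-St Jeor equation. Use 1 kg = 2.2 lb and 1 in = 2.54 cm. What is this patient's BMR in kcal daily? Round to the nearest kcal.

2172 kcal daily

Convert to metric: weight = 340 ÷ 2.2 = 154.5455 kg; height = (6×12 + 0) × 2.54 = 72 × 2.54 = 182.88 cm.
Mifflin-St Jeor (female): BMR = 10(154.5455) + 6.25(182.88) − 5(71) − 161 = 1545.4545 + 1143 − 355 − 161 = 2172.4545 kcal/day.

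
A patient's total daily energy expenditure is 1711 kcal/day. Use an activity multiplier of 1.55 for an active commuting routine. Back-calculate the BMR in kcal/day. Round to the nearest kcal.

BMR = TEE ÷ activity factor = 1711 ÷ 1.55 = 1103.871 kcal/day.

1104 kcal/day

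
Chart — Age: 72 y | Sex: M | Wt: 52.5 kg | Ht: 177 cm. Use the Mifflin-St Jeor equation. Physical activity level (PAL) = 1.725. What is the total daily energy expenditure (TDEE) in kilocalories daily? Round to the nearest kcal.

Mifflin-St Jeor (male): BMR = 10(52.5) + 6.25(177) − 5(72) + 5 = 525 + 1106.25 − 360 + 5 = 1276.25 kcal/day.
TEE = BMR × activity factor = 1276.25 × 1.725 = 2201.5313 kcal/day.

2202 kilocalories daily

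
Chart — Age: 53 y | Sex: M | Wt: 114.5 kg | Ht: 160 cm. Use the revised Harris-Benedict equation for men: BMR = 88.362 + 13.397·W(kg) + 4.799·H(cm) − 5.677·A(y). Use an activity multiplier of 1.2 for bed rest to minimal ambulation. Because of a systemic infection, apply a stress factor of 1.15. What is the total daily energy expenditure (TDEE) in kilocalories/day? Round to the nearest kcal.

2883 kilocalories/day

Harris-Benedict: BMR = 88.362 + 13.397(114.5) + 4.799(160) − 5.677(53) = 2089.2775 kcal/day.
TEE = BMR × activity factor = 2089.2775 × 1.2 = 2507.133 kcal/day.
Apply stress factor: 2507.133 × 1.15 = 2883.203 kcal/day.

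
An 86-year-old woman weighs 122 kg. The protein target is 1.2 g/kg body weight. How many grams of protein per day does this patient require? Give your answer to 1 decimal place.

146.4 g/day

Protein = 1.2 g/kg × 122 kg = 146.4 g/day.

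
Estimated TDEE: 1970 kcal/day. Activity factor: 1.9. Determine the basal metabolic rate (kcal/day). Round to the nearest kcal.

1037 kcal/day

BMR = TEE ÷ activity factor = 1970 ÷ 1.9 = 1036.8421 kcal/day.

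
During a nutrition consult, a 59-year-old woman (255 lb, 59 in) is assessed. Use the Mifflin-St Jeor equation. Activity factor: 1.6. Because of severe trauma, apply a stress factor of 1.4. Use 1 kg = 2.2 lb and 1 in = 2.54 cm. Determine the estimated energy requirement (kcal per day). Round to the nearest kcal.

Convert to metric: weight = 255 ÷ 2.2 = 115.9091 kg; height = 59 × 2.54 = 149.86 cm.
Mifflin-St Jeor (female): BMR = 10(115.9091) + 6.25(149.86) − 5(59) − 161 = 1159.0909 + 936.625 − 295 − 161 = 1639.7159 kcal/day.
TEE = BMR × activity factor = 1639.7159 × 1.6 = 2623.5455 kcal/day.
Apply stress factor: 2623.5455 × 1.4 = 3672.9636 kcal/day.

3673 kcal per day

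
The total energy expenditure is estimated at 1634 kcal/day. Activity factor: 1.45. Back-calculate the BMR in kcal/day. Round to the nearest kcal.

BMR = TEE ÷ activity factor = 1634 ÷ 1.45 = 1126.8966 kcal/day.

1127 kcal/day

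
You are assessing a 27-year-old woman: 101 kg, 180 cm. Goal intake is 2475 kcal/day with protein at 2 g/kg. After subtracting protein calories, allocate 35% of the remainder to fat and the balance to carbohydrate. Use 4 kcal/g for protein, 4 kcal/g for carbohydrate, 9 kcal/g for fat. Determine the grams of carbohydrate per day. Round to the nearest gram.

Protein = 2 × 101 = 202 g → 202 × 4 = 808 kcal.
Non-protein calories = 2475 − 808 = 1667 kcal.
Fat: 35% × 1667 = 583.45 kcal; carbohydrate: 1083.55 kcal.
Carbohydrate: 1083.55 kcal ÷ 4 kcal/g = 270.8875 g.

271 g/day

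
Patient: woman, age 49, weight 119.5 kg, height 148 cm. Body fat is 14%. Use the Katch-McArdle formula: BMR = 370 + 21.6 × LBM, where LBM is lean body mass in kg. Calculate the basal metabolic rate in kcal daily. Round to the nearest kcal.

LBM = 119.5 × (1 − 0.14) = 102.77 kg. Katch-McArdle: BMR = 370 + 21.6 × 102.77 = 2589.832 kcal/day.

2590 kcal daily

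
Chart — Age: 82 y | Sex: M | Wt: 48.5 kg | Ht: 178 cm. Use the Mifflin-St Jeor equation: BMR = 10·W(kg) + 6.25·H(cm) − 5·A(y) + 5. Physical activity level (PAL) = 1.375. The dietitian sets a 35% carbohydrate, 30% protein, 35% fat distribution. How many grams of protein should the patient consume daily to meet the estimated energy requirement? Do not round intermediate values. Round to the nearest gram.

Mifflin-St Jeor (male): BMR = 10(48.5) + 6.25(178) − 5(82) + 5 = 485 + 1112.5 − 410 + 5 = 1192.5 kcal/day.
TEE = 1192.5 × 1.375 = 1639.6875 kcal/day.
Protein energy = 30% × 1639.6875 = 491.9063 kcal.
Protein = 491.9063 ÷ 4 kcal/g = 122.9766 g.

123 g/day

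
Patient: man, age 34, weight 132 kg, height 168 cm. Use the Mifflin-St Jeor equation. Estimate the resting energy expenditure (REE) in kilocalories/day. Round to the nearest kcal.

Mifflin-St Jeor (male): BMR = 10(132) + 6.25(168) − 5(34) + 5 = 1320 + 1050 − 170 + 5 = 2205 kcal/day.

2205 kilocalories/day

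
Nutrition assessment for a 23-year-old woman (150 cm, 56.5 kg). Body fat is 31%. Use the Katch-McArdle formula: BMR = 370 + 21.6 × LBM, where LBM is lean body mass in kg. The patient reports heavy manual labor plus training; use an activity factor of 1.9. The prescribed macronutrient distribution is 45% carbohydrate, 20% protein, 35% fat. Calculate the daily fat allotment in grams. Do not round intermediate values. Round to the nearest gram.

90 g/day

LBM = 56.5 × (1 − 0.31) = 38.985 kg. Katch-McArdle: BMR = 370 + 21.6 × 38.985 = 1212.076 kcal/day.
TEE = 1212.076 × 1.9 = 2302.9444 kcal/day.
Fat energy = 35% × 2302.9444 = 806.0305 kcal.
Fat = 806.0305 ÷ 9 kcal/g = 89.5589 g.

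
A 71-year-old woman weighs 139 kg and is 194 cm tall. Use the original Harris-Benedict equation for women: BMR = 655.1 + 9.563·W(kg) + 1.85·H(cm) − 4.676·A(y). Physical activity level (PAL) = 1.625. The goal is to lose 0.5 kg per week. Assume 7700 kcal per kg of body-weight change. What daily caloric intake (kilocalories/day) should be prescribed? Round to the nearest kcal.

Harris-Benedict: BMR = 655.1 + 9.563(139) + 1.85(194) − 4.676(71) = 2011.261 kcal/day.
TEE = 2011.261 × 1.625 = 3268.2991 kcal/day.
Required daily deficit = 0.5 × 7700 ÷ 7 = 550 kcal/day.
Target intake = 3268.2991 − 550 = 2718.2991 kcal/day.

2718 kilocalories/day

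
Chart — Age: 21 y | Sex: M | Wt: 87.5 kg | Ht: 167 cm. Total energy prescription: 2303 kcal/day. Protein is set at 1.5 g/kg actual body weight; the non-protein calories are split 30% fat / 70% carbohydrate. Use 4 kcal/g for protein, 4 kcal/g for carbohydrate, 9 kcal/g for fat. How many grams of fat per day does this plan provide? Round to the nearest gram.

Protein = 1.5 × 87.5 = 131.25 g → 131.25 × 4 = 525 kcal.
Non-protein calories = 2303 − 525 = 1778 kcal.
Fat: 30% × 1778 = 533.4 kcal; carbohydrate: 1244.6 kcal.
Fat: 533.4 kcal ÷ 9 kcal/g = 59.2667 g.

59 g/day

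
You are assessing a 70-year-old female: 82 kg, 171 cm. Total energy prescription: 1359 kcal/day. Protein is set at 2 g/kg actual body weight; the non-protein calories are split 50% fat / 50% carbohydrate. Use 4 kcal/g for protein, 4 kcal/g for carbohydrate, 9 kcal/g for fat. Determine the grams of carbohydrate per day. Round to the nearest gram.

Protein = 2 × 82 = 164 g → 164 × 4 = 656 kcal.
Non-protein calories = 1359 − 656 = 703 kcal.
Fat: 50% × 703 = 351.5 kcal; carbohydrate: 351.5 kcal.
Carbohydrate: 351.5 kcal ÷ 4 kcal/g = 87.875 g.

88 g/day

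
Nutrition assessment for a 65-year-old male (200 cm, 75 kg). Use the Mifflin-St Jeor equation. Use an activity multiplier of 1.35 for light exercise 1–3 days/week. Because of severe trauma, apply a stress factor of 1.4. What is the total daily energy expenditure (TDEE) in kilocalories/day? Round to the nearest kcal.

3175 kilocalories/day

Mifflin-St Jeor (male): BMR = 10(75) + 6.25(200) − 5(65) + 5 = 750 + 1250 − 325 + 5 = 1680 kcal/day.
TEE = BMR × activity factor = 1680 × 1.35 = 2268 kcal/day.
Apply stress factor: 2268 × 1.4 = 3175.2 kcal/day.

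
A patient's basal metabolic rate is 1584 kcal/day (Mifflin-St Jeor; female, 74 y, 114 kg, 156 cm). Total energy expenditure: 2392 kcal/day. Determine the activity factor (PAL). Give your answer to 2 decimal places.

Activity factor = TEE ÷ BMR = 2392 ÷ 1584 = 1.51.

1.51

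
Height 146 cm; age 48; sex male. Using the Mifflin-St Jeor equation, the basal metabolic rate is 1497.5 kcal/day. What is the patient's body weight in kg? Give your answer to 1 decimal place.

82.0 kg

1497.5 = 10·W + 6.25(146) − 5(48) + 5
10·W = 1497.5 − 677.5 = 820, so W = 82 kg.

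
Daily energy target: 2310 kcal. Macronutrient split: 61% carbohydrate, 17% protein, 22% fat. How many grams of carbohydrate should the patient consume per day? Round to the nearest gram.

Carbohydrate energy = 61% × 2310 = 1409.1 kcal.
At 4 kcal/g: 1409.1 ÷ 4 = 352.275 g.

352 g/day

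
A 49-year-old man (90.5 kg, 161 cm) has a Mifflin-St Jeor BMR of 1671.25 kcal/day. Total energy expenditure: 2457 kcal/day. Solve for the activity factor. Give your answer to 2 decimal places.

1.47

Activity factor = TEE ÷ BMR = 2457 ÷ 1671.25 = 1.47.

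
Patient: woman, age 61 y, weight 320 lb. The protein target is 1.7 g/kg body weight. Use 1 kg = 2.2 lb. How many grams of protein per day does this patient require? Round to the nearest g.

Weight in kg = 320 ÷ 2.2 = 145.4545 kg.
Protein = 1.7 g/kg × 145.4545 kg = 247.2727 g/day.

247 g/day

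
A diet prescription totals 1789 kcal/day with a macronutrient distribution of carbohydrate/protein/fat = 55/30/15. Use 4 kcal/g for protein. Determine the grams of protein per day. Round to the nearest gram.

134 g/day

Protein energy = 30% × 1789 = 536.7 kcal.
At 4 kcal/g: 536.7 ÷ 4 = 134.175 g.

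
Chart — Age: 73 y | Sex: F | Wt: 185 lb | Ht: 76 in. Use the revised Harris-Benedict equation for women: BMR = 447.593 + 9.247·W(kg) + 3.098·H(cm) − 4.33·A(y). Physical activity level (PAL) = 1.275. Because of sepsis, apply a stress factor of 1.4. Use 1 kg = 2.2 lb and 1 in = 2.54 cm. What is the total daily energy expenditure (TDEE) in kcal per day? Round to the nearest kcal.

Convert to metric: weight = 185 ÷ 2.2 = 84.0909 kg; height = 76 × 2.54 = 193.04 cm.
Harris-Benedict: BMR = 447.593 + 9.247(84.0909) + 3.098(193.04) − 4.33(73) = 1507.1296 kcal/day.
TEE = BMR × activity factor = 1507.1296 × 1.275 = 1921.5902 kcal/day.
Apply stress factor: 1921.5902 × 1.4 = 2690.2263 kcal/day.

2690 kcal per day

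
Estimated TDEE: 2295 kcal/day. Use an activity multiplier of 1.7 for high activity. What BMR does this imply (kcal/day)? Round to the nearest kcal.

1350 kcal/day

BMR = TEE ÷ activity factor = 2295 ÷ 1.7 = 1350 kcal/day.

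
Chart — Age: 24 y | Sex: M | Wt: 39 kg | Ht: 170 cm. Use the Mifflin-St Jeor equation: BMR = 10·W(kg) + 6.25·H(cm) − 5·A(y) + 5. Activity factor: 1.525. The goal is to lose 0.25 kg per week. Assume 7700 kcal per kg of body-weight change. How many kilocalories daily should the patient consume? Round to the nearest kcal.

1765 kilocalories daily

Mifflin-St Jeor (male): BMR = 10(39) + 6.25(170) − 5(24) + 5 = 390 + 1062.5 − 120 + 5 = 1337.5 kcal/day.
TEE = 1337.5 × 1.525 = 2039.6875 kcal/day.
Required daily deficit = 0.25 × 7700 ÷ 7 = 275 kcal/day.
Target intake = 2039.6875 − 275 = 1764.6875 kcal/day.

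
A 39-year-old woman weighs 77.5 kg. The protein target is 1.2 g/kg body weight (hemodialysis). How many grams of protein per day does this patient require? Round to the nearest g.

93 g/day

Protein = 1.2 g/kg × 77.5 kg = 93 g/day.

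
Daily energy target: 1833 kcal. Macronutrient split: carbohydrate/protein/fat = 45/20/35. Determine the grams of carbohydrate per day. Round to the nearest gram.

206 g/day

Carbohydrate energy = 45% × 1833 = 824.85 kcal.
At 4 kcal/g: 824.85 ÷ 4 = 206.2125 g.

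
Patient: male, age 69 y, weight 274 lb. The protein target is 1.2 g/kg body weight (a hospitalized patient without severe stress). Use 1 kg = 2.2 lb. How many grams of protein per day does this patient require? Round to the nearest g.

149 g/day

Weight in kg = 274 ÷ 2.2 = 124.5455 kg.
Protein = 1.2 g/kg × 124.5455 kg = 149.4545 g/day.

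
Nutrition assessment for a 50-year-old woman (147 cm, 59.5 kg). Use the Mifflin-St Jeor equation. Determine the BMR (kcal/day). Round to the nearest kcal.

Mifflin-St Jeor (female): BMR = 10(59.5) + 6.25(147) − 5(50) − 161 = 595 + 918.75 − 250 − 161 = 1102.75 kcal/day.

1103 kcal/day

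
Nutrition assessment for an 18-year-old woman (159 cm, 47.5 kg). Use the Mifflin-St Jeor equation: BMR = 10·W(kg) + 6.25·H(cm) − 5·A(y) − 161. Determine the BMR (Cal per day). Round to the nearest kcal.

1218 Cal per day

Mifflin-St Jeor (female): BMR = 10(47.5) + 6.25(159) − 5(18) − 161 = 475 + 993.75 − 90 − 161 = 1217.75 kcal/day.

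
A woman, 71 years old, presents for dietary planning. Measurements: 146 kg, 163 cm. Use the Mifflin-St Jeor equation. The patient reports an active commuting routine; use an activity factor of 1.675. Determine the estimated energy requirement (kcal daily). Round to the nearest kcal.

Mifflin-St Jeor (female): BMR = 10(146) + 6.25(163) − 5(71) − 161 = 1460 + 1018.75 − 355 − 161 = 1962.75 kcal/day.
TEE = BMR × activity factor = 1962.75 × 1.675 = 3287.6063 kcal/day.

3288 kcal daily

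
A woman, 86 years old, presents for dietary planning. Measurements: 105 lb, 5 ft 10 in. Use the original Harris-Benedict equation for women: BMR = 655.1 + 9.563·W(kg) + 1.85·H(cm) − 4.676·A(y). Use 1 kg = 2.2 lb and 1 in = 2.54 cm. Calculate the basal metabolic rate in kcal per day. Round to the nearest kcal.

1038 kcal per day

Convert to metric: weight = 105 ÷ 2.2 = 47.7273 kg; height = (5×12 + 10) × 2.54 = 70 × 2.54 = 177.8 cm.
Harris-Benedict: BMR = 655.1 + 9.563(47.7273) + 1.85(177.8) − 4.676(86) = 1038.3099 kcal/day.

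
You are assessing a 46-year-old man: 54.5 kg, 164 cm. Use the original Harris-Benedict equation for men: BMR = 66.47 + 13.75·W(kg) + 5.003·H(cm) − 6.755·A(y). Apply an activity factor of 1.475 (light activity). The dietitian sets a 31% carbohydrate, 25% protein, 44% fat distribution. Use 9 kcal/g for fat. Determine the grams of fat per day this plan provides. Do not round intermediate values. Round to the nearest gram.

96 g/day

Harris-Benedict: BMR = 66.47 + 13.75(54.5) + 5.003(164) − 6.755(46) = 1325.607 kcal/day.
TEE = 1325.607 × 1.475 = 1955.2703 kcal/day.
Fat energy = 44% × 1955.2703 = 860.3189 kcal.
Fat = 860.3189 ÷ 9 kcal/g = 95.591 g.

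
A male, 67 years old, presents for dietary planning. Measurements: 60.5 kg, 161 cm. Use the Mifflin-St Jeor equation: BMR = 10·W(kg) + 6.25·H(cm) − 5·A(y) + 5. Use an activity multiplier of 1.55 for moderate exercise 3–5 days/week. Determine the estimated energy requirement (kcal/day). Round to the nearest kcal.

Mifflin-St Jeor (male): BMR = 10(60.5) + 6.25(161) − 5(67) + 5 = 605 + 1006.25 − 335 + 5 = 1281.25 kcal/day.
TEE = BMR × activity factor = 1281.25 × 1.55 = 1985.9375 kcal/day.

1986 kcal/day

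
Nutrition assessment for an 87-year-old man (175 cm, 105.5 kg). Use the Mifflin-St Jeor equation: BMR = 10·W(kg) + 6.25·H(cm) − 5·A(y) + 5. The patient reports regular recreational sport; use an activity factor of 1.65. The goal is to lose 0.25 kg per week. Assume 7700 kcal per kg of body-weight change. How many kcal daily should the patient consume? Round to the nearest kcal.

2561 kcal daily

Mifflin-St Jeor (male): BMR = 10(105.5) + 6.25(175) − 5(87) + 5 = 1055 + 1093.75 − 435 + 5 = 1718.75 kcal/day.
TEE = 1718.75 × 1.65 = 2835.9375 kcal/day.
Required daily deficit = 0.25 × 7700 ÷ 7 = 275 kcal/day.
Target intake = 2835.9375 − 275 = 2560.9375 kcal/day.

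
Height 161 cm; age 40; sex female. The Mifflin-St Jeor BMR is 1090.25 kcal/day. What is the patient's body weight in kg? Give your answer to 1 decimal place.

44.5 kg

1090.25 = 10·W + 6.25(161) − 5(40) − 161
10·W = 1090.25 − 645.25 = 445, so W = 44.5 kg.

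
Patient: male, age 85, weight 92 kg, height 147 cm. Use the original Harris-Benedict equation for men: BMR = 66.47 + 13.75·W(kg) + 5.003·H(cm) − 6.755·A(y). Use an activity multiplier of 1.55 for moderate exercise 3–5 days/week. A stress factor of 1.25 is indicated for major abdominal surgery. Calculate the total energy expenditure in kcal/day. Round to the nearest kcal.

Harris-Benedict: BMR = 66.47 + 13.75(92) + 5.003(147) − 6.755(85) = 1492.736 kcal/day.
TEE = BMR × activity factor = 1492.736 × 1.55 = 2313.7408 kcal/day.
Apply stress factor: 2313.7408 × 1.25 = 2892.176 kcal/day.

2892 kcal/day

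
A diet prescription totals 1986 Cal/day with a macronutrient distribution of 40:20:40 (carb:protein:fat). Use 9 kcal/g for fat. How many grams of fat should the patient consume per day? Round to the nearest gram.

88 g/day

Fat energy = 40% × 1986 = 794.4 kcal.
At 9 kcal/g: 794.4 ÷ 9 = 88.2667 g.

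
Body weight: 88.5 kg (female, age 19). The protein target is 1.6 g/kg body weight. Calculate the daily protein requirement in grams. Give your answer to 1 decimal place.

141.6 g/day

Protein = 1.6 g/kg × 88.5 kg = 141.6 g/day.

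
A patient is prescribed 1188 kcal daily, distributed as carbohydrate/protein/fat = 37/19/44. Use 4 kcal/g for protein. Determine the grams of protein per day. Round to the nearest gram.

Protein energy = 19% × 1188 = 225.72 kcal.
At 4 kcal/g: 225.72 ÷ 4 = 56.43 g.

56 g/day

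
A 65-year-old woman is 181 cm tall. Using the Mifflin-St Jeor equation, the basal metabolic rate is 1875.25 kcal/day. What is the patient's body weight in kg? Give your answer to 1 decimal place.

1875.25 = 10·W + 6.25(181) − 5(65) − 161
10·W = 1875.25 − 645.25 = 1230, so W = 123 kg.

123.0 kg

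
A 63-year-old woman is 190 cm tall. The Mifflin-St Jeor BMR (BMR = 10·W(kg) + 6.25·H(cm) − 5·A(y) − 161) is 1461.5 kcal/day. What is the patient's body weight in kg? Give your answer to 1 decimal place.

75.0 kg

1461.5 = 10·W + 6.25(190) − 5(63) − 161
10·W = 1461.5 − 711.5 = 750, so W = 75 kg.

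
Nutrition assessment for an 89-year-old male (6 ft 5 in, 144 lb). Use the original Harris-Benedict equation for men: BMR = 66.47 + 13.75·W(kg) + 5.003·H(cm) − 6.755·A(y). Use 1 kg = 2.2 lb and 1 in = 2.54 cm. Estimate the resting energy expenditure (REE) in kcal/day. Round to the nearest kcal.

Convert to metric: weight = 144 ÷ 2.2 = 65.4545 kg; height = (6×12 + 5) × 2.54 = 77 × 2.54 = 195.58 cm.
Harris-Benedict: BMR = 66.47 + 13.75(65.4545) + 5.003(195.58) − 6.755(89) = 1343.7617 kcal/day.

1344 kcal/day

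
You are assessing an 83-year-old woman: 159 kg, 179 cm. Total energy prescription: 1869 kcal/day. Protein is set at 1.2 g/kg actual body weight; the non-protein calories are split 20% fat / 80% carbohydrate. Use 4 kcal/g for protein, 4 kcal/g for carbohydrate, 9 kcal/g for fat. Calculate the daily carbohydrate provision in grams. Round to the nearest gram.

Protein = 1.2 × 159 = 190.8 g → 190.8 × 4 = 763.2 kcal.
Non-protein calories = 1869 − 763.2 = 1105.8 kcal.
Fat: 20% × 1105.8 = 221.16 kcal; carbohydrate: 884.64 kcal.
Carbohydrate: 884.64 kcal ÷ 4 kcal/g = 221.16 g.

221 g/day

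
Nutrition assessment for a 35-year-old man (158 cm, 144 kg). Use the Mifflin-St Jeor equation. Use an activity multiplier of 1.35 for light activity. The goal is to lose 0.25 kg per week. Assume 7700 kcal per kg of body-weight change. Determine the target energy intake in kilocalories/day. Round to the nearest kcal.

2773 kilocalories/day

Mifflin-St Jeor (male): BMR = 10(144) + 6.25(158) − 5(35) + 5 = 1440 + 987.5 − 175 + 5 = 2257.5 kcal/day.
TEE = 2257.5 × 1.35 = 3047.625 kcal/day.
Required daily deficit = 0.25 × 7700 ÷ 7 = 275 kcal/day.
Target intake = 3047.625 − 275 = 2772.625 kcal/day.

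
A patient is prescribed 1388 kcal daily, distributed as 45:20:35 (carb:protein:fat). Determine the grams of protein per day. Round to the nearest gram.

69 g/day

Protein energy = 20% × 1388 = 277.6 kcal.
At 4 kcal/g: 277.6 ÷ 4 = 69.4 g.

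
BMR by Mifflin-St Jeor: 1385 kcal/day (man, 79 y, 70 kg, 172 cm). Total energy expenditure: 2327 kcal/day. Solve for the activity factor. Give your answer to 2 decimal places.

1.68

Activity factor = TEE ÷ BMR = 2327 ÷ 1385 = 1.68.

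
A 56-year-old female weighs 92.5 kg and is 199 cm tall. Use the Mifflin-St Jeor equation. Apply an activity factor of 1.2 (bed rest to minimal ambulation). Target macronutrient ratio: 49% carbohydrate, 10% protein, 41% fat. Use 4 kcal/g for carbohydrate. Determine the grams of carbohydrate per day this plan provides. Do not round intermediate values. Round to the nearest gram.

254 g/day

Mifflin-St Jeor (female): BMR = 10(92.5) + 6.25(199) − 5(56) − 161 = 925 + 1243.75 − 280 − 161 = 1727.75 kcal/day.
TEE = 1727.75 × 1.2 = 2073.3 kcal/day.
Carbohydrate energy = 49% × 2073.3 = 1015.917 kcal.
Carbohydrate = 1015.917 ÷ 4 kcal/g = 253.9793 g.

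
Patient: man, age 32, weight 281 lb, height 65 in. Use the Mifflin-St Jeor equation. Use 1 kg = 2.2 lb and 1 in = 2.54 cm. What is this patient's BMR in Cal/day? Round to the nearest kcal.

2154 Cal/day

Convert to metric: weight = 281 ÷ 2.2 = 127.7273 kg; height = 65 × 2.54 = 165.1 cm.
Mifflin-St Jeor (male): BMR = 10(127.7273) + 6.25(165.1) − 5(32) + 5 = 1277.2727 + 1031.875 − 160 + 5 = 2154.1477 kcal/day.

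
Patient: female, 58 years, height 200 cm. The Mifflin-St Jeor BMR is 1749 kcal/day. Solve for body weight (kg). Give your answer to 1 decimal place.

1749 = 10·W + 6.25(200) − 5(58) − 161
10·W = 1749 − 799 = 950, so W = 95 kg.

95.0 kg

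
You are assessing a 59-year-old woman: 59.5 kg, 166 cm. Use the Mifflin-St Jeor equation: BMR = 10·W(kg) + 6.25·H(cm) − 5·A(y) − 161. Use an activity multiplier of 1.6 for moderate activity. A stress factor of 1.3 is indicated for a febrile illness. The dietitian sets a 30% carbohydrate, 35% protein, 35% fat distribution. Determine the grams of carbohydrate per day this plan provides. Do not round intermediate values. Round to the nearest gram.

184 g/day

Mifflin-St Jeor (female): BMR = 10(59.5) + 6.25(166) − 5(59) − 161 = 595 + 1037.5 − 295 − 161 = 1176.5 kcal/day.
TEE = 1176.5 × 1.6 = 1882.4 kcal/day.
With stress factor 1.3: 1882.4 × 1.3 = 2447.12 kcal/day.
Carbohydrate energy = 30% × 2447.12 = 734.136 kcal.
Carbohydrate = 734.136 ÷ 4 kcal/g = 183.534 g.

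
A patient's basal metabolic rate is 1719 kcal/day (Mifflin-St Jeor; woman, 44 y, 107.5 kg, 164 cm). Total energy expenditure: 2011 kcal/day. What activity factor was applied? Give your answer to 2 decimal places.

Activity factor = TEE ÷ BMR = 2011 ÷ 1719 = 1.17.

1.17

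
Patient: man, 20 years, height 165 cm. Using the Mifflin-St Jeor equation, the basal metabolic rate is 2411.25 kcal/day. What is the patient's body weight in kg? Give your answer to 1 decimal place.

147.5 kg

2411.25 = 10·W + 6.25(165) − 5(20) + 5
10·W = 2411.25 − 936.25 = 1475, so W = 147.5 kg.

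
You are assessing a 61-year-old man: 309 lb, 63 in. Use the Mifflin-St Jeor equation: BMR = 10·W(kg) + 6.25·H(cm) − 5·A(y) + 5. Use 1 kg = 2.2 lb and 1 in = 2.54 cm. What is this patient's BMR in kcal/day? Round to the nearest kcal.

Convert to metric: weight = 309 ÷ 2.2 = 140.4545 kg; height = 63 × 2.54 = 160.02 cm.
Mifflin-St Jeor (male): BMR = 10(140.4545) + 6.25(160.02) − 5(61) + 5 = 1404.5455 + 1000.125 − 305 + 5 = 2104.6705 kcal/day.

2105 kcal/day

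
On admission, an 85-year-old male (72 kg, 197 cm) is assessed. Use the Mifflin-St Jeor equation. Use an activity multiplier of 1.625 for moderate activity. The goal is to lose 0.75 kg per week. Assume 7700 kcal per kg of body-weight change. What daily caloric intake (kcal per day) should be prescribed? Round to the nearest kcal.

Mifflin-St Jeor (male): BMR = 10(72) + 6.25(197) − 5(85) + 5 = 720 + 1231.25 − 425 + 5 = 1531.25 kcal/day.
TEE = 1531.25 × 1.625 = 2488.2813 kcal/day.
Required daily deficit = 0.75 × 7700 ÷ 7 = 825 kcal/day.
Target intake = 2488.2813 − 825 = 1663.2813 kcal/day.

1663 kcal per day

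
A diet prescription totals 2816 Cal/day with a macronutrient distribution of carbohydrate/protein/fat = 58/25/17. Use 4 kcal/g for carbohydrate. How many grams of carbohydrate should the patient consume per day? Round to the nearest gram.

408 g/day

Carbohydrate energy = 58% × 2816 = 1633.28 kcal.
At 4 kcal/g: 1633.28 ÷ 4 = 408.32 g.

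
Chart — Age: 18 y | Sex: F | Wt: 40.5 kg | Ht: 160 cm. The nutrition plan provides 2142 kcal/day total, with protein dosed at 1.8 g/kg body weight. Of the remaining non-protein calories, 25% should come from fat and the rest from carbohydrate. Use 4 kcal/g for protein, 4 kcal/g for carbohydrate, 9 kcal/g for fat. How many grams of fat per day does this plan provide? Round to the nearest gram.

51 g/day

Protein = 1.8 × 40.5 = 72.9 g → 72.9 × 4 = 291.6 kcal.
Non-protein calories = 2142 − 291.6 = 1850.4 kcal.
Fat: 25% × 1850.4 = 462.6 kcal; carbohydrate: 1387.8 kcal.
Fat: 462.6 kcal ÷ 9 kcal/g = 51.4 g.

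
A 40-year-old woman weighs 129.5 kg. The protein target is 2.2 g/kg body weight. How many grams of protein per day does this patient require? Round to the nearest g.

285 g/day

Protein = 2.2 g/kg × 129.5 kg = 284.9 g/day.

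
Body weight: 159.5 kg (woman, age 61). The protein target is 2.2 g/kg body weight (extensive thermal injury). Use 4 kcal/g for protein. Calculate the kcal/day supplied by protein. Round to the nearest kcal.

Protein = 2.2 g/kg × 159.5 kg = 350.9 g/day.
Protein energy = 350.9 g × 4 kcal/g = 1403.6 kcal/day.

1404 kcal/day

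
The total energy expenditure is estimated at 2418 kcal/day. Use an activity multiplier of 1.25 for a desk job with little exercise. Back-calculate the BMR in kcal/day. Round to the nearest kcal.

1934 kcal/day

BMR = TEE ÷ activity factor = 2418 ÷ 1.25 = 1934.4 kcal/day.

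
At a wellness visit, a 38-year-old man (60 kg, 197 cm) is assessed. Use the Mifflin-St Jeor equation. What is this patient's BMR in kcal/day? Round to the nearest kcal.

1646 kcal/day

Mifflin-St Jeor (male): BMR = 10(60) + 6.25(197) − 5(38) + 5 = 600 + 1231.25 − 190 + 5 = 1646.25 kcal/day.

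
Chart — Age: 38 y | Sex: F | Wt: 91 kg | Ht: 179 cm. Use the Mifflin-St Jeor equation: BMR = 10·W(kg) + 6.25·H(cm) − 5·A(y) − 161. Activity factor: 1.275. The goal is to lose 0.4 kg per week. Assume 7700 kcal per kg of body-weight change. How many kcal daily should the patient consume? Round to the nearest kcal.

1699 kcal daily

Mifflin-St Jeor (female): BMR = 10(91) + 6.25(179) − 5(38) − 161 = 910 + 1118.75 − 190 − 161 = 1677.75 kcal/day.
TEE = 1677.75 × 1.275 = 2139.1313 kcal/day.
Required daily deficit = 0.4 × 7700 ÷ 7 = 440 kcal/day.
Target intake = 2139.1313 − 440 = 1699.1313 kcal/day.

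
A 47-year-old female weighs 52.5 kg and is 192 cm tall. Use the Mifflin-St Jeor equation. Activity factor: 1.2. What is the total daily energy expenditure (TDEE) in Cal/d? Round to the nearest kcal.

1595 Cal/d

Mifflin-St Jeor (female): BMR = 10(52.5) + 6.25(192) − 5(47) − 161 = 525 + 1200 − 235 − 161 = 1329 kcal/day.
TEE = BMR × activity factor = 1329 × 1.2 = 1594.8 kcal/day.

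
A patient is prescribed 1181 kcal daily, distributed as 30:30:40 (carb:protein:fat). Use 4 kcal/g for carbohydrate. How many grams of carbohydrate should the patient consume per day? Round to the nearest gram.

89 g/day

Carbohydrate energy = 30% × 1181 = 354.3 kcal.
At 4 kcal/g: 354.3 ÷ 4 = 88.575 g.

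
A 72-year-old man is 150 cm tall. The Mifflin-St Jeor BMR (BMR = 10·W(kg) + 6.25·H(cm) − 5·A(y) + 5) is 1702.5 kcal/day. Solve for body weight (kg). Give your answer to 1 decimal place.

1702.5 = 10·W + 6.25(150) − 5(72) + 5
10·W = 1702.5 − 582.5 = 1120, so W = 112 kg.

112.0 kg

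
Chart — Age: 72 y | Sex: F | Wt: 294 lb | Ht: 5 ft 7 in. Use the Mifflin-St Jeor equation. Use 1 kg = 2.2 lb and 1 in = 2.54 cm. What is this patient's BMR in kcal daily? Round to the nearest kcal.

1879 kcal daily

Convert to metric: weight = 294 ÷ 2.2 = 133.6364 kg; height = (5×12 + 7) × 2.54 = 67 × 2.54 = 170.18 cm.
Mifflin-St Jeor (female): BMR = 10(133.6364) + 6.25(170.18) − 5(72) − 161 = 1336.3636 + 1063.625 − 360 − 161 = 1878.9886 kcal/day.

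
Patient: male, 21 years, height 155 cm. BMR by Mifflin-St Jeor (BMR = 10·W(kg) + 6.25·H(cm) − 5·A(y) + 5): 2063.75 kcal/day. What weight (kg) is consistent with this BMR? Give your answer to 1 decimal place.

2063.75 = 10·W + 6.25(155) − 5(21) + 5
10·W = 2063.75 − 868.75 = 1195, so W = 119.5 kg.

119.5 kg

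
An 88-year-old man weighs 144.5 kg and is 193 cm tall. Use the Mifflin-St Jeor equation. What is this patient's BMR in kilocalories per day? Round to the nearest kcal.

2216 kilocalories per day

Mifflin-St Jeor (male): BMR = 10(144.5) + 6.25(193) − 5(88) + 5 = 1445 + 1206.25 − 440 + 5 = 2216.25 kcal/day.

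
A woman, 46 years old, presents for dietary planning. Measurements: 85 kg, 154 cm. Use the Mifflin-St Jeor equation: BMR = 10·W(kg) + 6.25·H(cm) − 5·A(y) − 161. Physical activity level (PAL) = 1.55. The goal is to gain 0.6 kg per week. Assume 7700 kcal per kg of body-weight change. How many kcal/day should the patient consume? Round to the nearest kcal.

2863 kcal/day

Mifflin-St Jeor (female): BMR = 10(85) + 6.25(154) − 5(46) − 161 = 850 + 962.5 − 230 − 161 = 1421.5 kcal/day.
TEE = 1421.5 × 1.55 = 2203.325 kcal/day.
Required daily surplus = 0.6 × 7700 ÷ 7 = 660 kcal/day.
Target intake = 2203.325 + 660 = 2863.325 kcal/day.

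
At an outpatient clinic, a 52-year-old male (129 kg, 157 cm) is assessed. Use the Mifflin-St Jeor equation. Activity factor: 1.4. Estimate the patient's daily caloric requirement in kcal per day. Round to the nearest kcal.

Mifflin-St Jeor (male): BMR = 10(129) + 6.25(157) − 5(52) + 5 = 1290 + 981.25 − 260 + 5 = 2016.25 kcal/day.
TEE = BMR × activity factor = 2016.25 × 1.4 = 2822.75 kcal/day.

2823 kcal per day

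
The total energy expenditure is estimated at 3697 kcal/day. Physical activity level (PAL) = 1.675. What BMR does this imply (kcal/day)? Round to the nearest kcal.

BMR = TEE ÷ activity factor = 3697 ÷ 1.675 = 2207.1642 kcal/day.

2207 kcal/day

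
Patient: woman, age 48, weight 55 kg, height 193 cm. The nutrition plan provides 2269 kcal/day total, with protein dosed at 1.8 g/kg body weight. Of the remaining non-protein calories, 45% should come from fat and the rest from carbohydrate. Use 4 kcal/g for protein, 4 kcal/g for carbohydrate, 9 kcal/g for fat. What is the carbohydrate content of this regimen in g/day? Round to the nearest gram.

Protein = 1.8 × 55 = 99 g → 99 × 4 = 396 kcal.
Non-protein calories = 2269 − 396 = 1873 kcal.
Fat: 45% × 1873 = 842.85 kcal; carbohydrate: 1030.15 kcal.
Carbohydrate: 1030.15 kcal ÷ 4 kcal/g = 257.5375 g.

258 g/day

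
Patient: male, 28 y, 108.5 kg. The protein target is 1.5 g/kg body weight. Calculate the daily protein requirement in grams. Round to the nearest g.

Protein = 1.5 g/kg × 108.5 kg = 162.75 g/day.

163 g/day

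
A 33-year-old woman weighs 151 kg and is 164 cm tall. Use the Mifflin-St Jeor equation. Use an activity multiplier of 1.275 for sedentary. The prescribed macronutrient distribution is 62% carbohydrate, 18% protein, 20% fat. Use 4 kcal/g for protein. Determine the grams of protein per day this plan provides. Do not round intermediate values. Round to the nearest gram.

127 g/day

Mifflin-St Jeor (female): BMR = 10(151) + 6.25(164) − 5(33) − 161 = 1510 + 1025 − 165 − 161 = 2209 kcal/day.
TEE = 2209 × 1.275 = 2816.475 kcal/day.
Protein energy = 18% × 2816.475 = 506.9655 kcal.
Protein = 506.9655 ÷ 4 kcal/g = 126.7414 g.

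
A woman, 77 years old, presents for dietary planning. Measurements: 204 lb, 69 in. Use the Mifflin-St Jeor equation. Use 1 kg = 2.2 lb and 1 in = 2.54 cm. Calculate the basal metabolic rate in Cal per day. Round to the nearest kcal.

Convert to metric: weight = 204 ÷ 2.2 = 92.7273 kg; height = 69 × 2.54 = 175.26 cm.
Mifflin-St Jeor (female): BMR = 10(92.7273) + 6.25(175.26) − 5(77) − 161 = 927.2727 + 1095.375 − 385 − 161 = 1476.6477 kcal/day.

1477 Cal per day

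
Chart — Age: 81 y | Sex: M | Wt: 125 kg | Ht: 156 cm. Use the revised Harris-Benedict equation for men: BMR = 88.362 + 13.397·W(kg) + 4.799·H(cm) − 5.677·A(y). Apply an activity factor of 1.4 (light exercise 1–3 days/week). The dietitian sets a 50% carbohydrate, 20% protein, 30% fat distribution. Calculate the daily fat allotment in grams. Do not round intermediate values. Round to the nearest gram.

96 g/day

Harris-Benedict: BMR = 88.362 + 13.397(125) + 4.799(156) − 5.677(81) = 2051.794 kcal/day.
TEE = 2051.794 × 1.4 = 2872.5116 kcal/day.
Fat energy = 30% × 2872.5116 = 861.7535 kcal.
Fat = 861.7535 ÷ 9 kcal/g = 95.7504 g.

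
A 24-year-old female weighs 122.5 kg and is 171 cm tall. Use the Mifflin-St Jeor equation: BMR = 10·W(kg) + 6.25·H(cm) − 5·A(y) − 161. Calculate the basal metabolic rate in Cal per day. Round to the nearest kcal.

2013 Cal per day

Mifflin-St Jeor (female): BMR = 10(122.5) + 6.25(171) − 5(24) − 161 = 1225 + 1068.75 − 120 − 161 = 2012.75 kcal/day.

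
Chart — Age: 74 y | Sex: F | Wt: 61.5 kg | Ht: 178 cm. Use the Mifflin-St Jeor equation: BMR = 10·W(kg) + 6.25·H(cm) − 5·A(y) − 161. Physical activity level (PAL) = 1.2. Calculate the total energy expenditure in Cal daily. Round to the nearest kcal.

1436 Cal daily

Mifflin-St Jeor (female): BMR = 10(61.5) + 6.25(178) − 5(74) − 161 = 615 + 1112.5 − 370 − 161 = 1196.5 kcal/day.
TEE = BMR × activity factor = 1196.5 × 1.2 = 1435.8 kcal/day.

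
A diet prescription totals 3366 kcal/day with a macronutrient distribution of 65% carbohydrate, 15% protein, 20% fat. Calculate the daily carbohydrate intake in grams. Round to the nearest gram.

Carbohydrate energy = 65% × 3366 = 2187.9 kcal.
At 4 kcal/g: 2187.9 ÷ 4 = 546.975 g.

547 g/day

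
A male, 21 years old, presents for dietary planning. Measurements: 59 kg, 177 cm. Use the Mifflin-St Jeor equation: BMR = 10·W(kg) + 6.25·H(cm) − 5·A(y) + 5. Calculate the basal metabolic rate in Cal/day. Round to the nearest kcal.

1596 Cal/day

Mifflin-St Jeor (male): BMR = 10(59) + 6.25(177) − 5(21) + 5 = 590 + 1106.25 − 105 + 5 = 1596.25 kcal/day.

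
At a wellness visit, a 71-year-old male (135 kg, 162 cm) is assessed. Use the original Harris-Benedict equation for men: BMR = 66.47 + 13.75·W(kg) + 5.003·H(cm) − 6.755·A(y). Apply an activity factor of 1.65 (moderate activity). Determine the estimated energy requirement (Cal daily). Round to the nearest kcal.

Harris-Benedict: BMR = 66.47 + 13.75(135) + 5.003(162) − 6.755(71) = 2253.601 kcal/day.
TEE = BMR × activity factor = 2253.601 × 1.65 = 3718.4417 kcal/day.

3718 Cal daily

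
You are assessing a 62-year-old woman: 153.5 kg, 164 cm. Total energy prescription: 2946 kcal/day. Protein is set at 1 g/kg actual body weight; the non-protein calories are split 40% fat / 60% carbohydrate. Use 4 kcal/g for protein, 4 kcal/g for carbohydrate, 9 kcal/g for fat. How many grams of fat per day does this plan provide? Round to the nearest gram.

Protein = 1 × 153.5 = 153.5 g → 153.5 × 4 = 614 kcal.
Non-protein calories = 2946 − 614 = 2332 kcal.
Fat: 40% × 2332 = 932.8 kcal; carbohydrate: 1399.2 kcal.
Fat: 932.8 kcal ÷ 9 kcal/g = 103.6444 g.

104 g/day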